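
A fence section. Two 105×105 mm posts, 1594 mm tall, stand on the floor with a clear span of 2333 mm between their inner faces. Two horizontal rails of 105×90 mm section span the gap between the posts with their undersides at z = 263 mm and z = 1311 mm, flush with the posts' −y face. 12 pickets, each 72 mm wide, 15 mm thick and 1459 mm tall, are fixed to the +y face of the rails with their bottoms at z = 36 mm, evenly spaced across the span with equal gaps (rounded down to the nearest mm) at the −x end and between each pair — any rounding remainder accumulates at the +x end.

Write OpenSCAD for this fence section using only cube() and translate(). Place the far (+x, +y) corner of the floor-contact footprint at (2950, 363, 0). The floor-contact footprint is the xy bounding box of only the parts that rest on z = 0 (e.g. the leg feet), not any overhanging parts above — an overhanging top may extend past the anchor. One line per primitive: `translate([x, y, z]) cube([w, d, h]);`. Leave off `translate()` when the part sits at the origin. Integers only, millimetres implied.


translate([407, 258, 0]) cube([105, 105, 1594]);
translate([2845, 258, 0]) cube([105, 105, 1594]);
translate([512, 258, 263]) cube([2333, 105, 90]);
translate([512, 258, 1311]) cube([2333, 105, 90]);
translate([625, 363, 36]) cube([72, 15, 1459]);
translate([810, 363, 36]) cube([72, 15, 1459]);
translate([995, 363, 36]) cube([72, 15, 1459]);
translate([1180, 363, 36]) cube([72, 15, 1459]);
translate([1365, 363, 36]) cube([72, 15, 1459]);
translate([1550, 363, 36]) cube([72, 15, 1459]);
translate([1735, 363, 36]) cube([72, 15, 1459]);
translate([1920, 363, 36]) cube([72, 15, 1459]);
translate([2105, 363, 36]) cube([72, 15, 1459]);
translate([2290, 363, 36]) cube([72, 15, 1459]);
translate([2475, 363, 36]) cube([72, 15, 1459]);
translate([2660, 363, 36]) cube([72, 15, 1459]);


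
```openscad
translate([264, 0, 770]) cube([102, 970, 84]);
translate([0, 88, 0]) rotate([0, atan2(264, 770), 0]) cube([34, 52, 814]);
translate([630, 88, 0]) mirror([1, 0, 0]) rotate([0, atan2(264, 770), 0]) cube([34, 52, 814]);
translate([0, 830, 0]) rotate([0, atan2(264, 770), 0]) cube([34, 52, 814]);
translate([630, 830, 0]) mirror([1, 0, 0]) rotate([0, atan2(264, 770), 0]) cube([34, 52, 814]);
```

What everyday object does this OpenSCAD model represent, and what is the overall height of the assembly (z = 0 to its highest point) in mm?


A sawhorse. The overall height is 854 mm.

A beam across two mirrored pairs of raked legs — a sawhorse. The beam's underside is at z = 770 (matching the legs' vertical rise in atan2(264, 770)) and the beam is 84 mm tall, so its top is at 770 + 84 = 854 mm. The raked legs top out at the beam's underside, so that is the highest point.


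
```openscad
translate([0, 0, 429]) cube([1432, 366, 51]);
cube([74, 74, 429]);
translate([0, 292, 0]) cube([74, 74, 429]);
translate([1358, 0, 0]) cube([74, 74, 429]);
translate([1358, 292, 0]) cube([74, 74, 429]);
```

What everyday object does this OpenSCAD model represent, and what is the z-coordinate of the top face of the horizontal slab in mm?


A bench. The seat-top height is 480 mm.

A long slab on four corner posts — a bench. The slab sits at z = 429 with thickness 51, so the top is 429 + 51 = 480 mm.


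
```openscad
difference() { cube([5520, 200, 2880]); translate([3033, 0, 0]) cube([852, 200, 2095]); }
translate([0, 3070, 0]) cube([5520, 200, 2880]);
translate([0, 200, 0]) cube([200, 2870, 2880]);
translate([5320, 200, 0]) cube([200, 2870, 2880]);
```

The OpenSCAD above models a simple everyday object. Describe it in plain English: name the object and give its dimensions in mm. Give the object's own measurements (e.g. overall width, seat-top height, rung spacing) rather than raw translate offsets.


A single room: four walls, each 2880 mm tall and 200 mm thick, enclosing an outside footprint 5520×3270 mm (x × y), no floor or roof. The front and back walls (−y and +y sides) run the full x-width; the side walls fit between their inner faces. A door opening 852 mm wide and 2095 mm tall is cut through the front wall from the floor up, its −x edge 3033 mm from the wall's −x end.


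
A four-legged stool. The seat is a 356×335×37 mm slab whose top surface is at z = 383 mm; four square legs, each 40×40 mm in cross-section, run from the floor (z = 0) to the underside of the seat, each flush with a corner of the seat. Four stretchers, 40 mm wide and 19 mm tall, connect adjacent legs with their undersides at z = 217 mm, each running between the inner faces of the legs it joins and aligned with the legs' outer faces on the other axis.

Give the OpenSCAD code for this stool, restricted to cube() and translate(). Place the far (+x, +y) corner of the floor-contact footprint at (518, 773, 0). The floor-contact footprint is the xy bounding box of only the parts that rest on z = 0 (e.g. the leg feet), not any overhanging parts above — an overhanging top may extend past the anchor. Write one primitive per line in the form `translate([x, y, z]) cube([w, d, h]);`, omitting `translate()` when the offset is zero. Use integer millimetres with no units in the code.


translate([162, 438, 346]) cube([356, 335, 37]);
translate([162, 438, 0]) cube([40, 40, 346]);
translate([478, 438, 0]) cube([40, 40, 346]);
translate([162, 733, 0]) cube([40, 40, 346]);
translate([478, 733, 0]) cube([40, 40, 346]);
translate([202, 438, 217]) cube([276, 40, 19]);
translate([202, 733, 217]) cube([276, 40, 19]);
translate([162, 478, 217]) cube([40, 255, 19]);
translate([478, 478, 217]) cube([40, 255, 19]);


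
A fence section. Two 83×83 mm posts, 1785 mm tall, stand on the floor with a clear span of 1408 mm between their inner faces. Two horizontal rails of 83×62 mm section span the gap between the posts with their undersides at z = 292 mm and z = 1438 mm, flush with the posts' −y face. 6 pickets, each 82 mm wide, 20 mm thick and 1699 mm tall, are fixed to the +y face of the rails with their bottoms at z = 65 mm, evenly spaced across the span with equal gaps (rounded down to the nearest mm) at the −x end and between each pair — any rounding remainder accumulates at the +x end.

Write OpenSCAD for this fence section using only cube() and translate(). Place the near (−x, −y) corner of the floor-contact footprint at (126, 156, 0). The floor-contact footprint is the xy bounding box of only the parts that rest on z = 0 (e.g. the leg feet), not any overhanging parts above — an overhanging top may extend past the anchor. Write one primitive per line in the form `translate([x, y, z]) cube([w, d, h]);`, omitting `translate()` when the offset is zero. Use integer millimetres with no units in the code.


translate([126, 156, 0]) cube([83, 83, 1785]);
translate([1617, 156, 0]) cube([83, 83, 1785]);
translate([209, 156, 292]) cube([1408, 83, 62]);
translate([209, 156, 1438]) cube([1408, 83, 62]);
translate([339, 239, 65]) cube([82, 20, 1699]);
translate([551, 239, 65]) cube([82, 20, 1699]);
translate([763, 239, 65]) cube([82, 20, 1699]);
translate([975, 239, 65]) cube([82, 20, 1699]);
translate([1187, 239, 65]) cube([82, 20, 1699]);
translate([1399, 239, 65]) cube([82, 20, 1699]);


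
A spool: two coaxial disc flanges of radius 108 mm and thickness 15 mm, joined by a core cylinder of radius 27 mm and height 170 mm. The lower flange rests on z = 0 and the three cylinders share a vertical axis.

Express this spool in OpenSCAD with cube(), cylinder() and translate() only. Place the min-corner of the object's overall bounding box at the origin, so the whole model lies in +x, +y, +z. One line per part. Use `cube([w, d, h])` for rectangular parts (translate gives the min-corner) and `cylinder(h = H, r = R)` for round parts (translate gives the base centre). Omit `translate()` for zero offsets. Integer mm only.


translate([108, 108, 0]) cylinder(h = 15, r = 108);
translate([108, 108, 15]) cylinder(h = 170, r = 27);
translate([108, 108, 185]) cylinder(h = 15, r = 108);


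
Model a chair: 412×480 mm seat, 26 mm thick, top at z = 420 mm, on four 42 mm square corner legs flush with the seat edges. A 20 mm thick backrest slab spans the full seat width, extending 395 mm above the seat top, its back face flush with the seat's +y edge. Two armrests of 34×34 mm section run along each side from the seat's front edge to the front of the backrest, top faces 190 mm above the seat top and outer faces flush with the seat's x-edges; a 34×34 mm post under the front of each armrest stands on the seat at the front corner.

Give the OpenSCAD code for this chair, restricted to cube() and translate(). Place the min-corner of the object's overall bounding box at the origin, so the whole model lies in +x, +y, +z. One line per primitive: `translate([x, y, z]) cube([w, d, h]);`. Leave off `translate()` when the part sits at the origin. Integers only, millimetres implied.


// leg_h = 420 - 26 = 394
// arm post h = 190 - 34 = 156
translate([0, 0, 394]) cube([412, 480, 26]);
cube([42, 42, 394]);
translate([370, 0, 0]) cube([42, 42, 394]);
translate([0, 438, 0]) cube([42, 42, 394]);
translate([370, 438, 0]) cube([42, 42, 394]);
translate([0, 460, 420]) cube([412, 20, 395]);
translate([0, 0, 576]) cube([34, 460, 34]);
translate([378, 0, 576]) cube([34, 460, 34]);
translate([0, 0, 420]) cube([34, 34, 156]);
translate([378, 0, 420]) cube([34, 34, 156]);


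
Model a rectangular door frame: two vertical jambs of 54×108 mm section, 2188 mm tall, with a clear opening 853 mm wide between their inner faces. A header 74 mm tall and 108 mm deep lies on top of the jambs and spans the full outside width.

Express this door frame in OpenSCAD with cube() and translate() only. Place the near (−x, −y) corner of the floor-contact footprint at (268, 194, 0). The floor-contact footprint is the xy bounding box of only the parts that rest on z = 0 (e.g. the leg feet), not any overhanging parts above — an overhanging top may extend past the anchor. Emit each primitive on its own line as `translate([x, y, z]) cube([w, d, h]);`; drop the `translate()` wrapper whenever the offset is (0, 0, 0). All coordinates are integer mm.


translate([268, 194, 0]) cube([54, 108, 2188]);
translate([1175, 194, 0]) cube([54, 108, 2188]);
translate([268, 194, 2188]) cube([961, 108, 74]);


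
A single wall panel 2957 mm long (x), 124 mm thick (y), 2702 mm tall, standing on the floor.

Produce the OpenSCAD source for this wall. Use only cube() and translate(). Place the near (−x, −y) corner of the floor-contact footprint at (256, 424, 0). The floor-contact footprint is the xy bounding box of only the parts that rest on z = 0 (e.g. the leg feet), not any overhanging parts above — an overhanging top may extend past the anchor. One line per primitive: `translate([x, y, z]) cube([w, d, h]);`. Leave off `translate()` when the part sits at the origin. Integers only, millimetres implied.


translate([256, 424, 0]) cube([2957, 124, 2702]);


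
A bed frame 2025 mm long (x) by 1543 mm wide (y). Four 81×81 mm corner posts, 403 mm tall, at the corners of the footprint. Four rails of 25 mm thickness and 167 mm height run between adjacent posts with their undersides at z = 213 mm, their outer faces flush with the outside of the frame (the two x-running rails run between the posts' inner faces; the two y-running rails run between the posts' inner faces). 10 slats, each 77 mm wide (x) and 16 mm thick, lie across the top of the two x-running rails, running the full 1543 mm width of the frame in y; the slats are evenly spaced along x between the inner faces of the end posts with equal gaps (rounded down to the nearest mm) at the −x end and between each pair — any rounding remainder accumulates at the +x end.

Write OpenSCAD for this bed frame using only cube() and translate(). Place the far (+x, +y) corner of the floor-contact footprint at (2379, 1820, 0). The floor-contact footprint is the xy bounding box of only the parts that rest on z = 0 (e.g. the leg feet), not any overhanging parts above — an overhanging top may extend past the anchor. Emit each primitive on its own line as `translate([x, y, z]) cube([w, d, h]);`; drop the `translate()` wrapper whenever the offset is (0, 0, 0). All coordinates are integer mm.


translate([354, 277, 0]) cube([81, 81, 403]);
translate([354, 1739, 0]) cube([81, 81, 403]);
translate([2298, 277, 0]) cube([81, 81, 403]);
translate([2298, 1739, 0]) cube([81, 81, 403]);
translate([435, 277, 213]) cube([1863, 25, 167]);
translate([435, 1795, 213]) cube([1863, 25, 167]);
translate([354, 358, 213]) cube([25, 1381, 167]);
translate([2354, 358, 213]) cube([25, 1381, 167]);
translate([534, 277, 380]) cube([77, 1543, 16]);
translate([710, 277, 380]) cube([77, 1543, 16]);
translate([886, 277, 380]) cube([77, 1543, 16]);
translate([1062, 277, 380]) cube([77, 1543, 16]);
translate([1238, 277, 380]) cube([77, 1543, 16]);
translate([1414, 277, 380]) cube([77, 1543, 16]);
translate([1590, 277, 380]) cube([77, 1543, 16]);
translate([1766, 277, 380]) cube([77, 1543, 16]);
translate([1942, 277, 380]) cube([77, 1543, 16]);
translate([2118, 277, 380]) cube([77, 1543, 16]);


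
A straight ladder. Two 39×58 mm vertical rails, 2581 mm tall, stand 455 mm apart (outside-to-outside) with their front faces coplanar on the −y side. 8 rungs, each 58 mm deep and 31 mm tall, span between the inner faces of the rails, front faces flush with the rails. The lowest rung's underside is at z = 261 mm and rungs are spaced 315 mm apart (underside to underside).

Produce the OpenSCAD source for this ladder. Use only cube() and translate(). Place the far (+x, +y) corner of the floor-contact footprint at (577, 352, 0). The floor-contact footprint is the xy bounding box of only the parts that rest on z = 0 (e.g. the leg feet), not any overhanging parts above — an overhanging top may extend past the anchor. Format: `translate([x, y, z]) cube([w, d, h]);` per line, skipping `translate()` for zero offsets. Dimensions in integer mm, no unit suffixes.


translate([122, 294, 0]) cube([39, 58, 2581]);
translate([538, 294, 0]) cube([39, 58, 2581]);
translate([161, 294, 261]) cube([377, 58, 31]);
translate([161, 294, 576]) cube([377, 58, 31]);
translate([161, 294, 891]) cube([377, 58, 31]);
translate([161, 294, 1206]) cube([377, 58, 31]);
translate([161, 294, 1521]) cube([377, 58, 31]);
translate([161, 294, 1836]) cube([377, 58, 31]);
translate([161, 294, 2151]) cube([377, 58, 31]);
translate([161, 294, 2466]) cube([377, 58, 31]);


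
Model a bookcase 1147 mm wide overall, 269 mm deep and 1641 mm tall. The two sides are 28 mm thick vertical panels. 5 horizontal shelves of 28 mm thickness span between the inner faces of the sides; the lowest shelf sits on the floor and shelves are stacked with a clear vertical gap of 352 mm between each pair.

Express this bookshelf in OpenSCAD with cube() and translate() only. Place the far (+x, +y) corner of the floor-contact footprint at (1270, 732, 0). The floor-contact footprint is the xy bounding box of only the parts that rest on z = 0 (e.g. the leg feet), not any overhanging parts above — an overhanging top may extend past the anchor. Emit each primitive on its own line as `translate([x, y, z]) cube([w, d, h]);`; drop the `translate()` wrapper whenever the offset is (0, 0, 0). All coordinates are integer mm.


translate([123, 463, 0]) cube([28, 269, 1641]);
translate([1242, 463, 0]) cube([28, 269, 1641]);
translate([151, 463, 0]) cube([1091, 269, 28]);
translate([151, 463, 380]) cube([1091, 269, 28]);
translate([151, 463, 760]) cube([1091, 269, 28]);
translate([151, 463, 1140]) cube([1091, 269, 28]);
translate([151, 463, 1520]) cube([1091, 269, 28]);


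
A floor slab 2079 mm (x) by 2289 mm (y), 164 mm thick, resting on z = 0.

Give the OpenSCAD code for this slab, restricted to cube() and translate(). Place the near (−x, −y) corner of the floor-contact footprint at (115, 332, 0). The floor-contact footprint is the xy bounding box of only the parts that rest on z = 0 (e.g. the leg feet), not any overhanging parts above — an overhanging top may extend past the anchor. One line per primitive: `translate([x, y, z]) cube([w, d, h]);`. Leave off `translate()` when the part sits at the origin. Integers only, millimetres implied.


translate([115, 332, 0]) cube([2079, 2289, 164]);


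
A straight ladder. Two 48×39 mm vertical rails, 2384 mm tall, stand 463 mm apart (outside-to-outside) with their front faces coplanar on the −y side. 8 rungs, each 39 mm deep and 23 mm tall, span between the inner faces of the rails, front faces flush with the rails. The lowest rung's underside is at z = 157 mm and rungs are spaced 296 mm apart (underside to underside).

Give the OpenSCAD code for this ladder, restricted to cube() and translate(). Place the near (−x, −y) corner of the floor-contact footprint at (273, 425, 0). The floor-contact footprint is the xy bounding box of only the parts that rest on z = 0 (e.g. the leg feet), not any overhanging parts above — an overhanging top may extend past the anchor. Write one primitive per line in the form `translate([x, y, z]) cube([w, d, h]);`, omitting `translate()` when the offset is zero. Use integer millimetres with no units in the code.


translate([273, 425, 0]) cube([48, 39, 2384]);
translate([688, 425, 0]) cube([48, 39, 2384]);
translate([321, 425, 157]) cube([367, 39, 23]);
translate([321, 425, 453]) cube([367, 39, 23]);
translate([321, 425, 749]) cube([367, 39, 23]);
translate([321, 425, 1045]) cube([367, 39, 23]);
translate([321, 425, 1341]) cube([367, 39, 23]);
translate([321, 425, 1637]) cube([367, 39, 23]);
translate([321, 425, 1933]) cube([367, 39, 23]);
translate([321, 425, 2229]) cube([367, 39, 23]);


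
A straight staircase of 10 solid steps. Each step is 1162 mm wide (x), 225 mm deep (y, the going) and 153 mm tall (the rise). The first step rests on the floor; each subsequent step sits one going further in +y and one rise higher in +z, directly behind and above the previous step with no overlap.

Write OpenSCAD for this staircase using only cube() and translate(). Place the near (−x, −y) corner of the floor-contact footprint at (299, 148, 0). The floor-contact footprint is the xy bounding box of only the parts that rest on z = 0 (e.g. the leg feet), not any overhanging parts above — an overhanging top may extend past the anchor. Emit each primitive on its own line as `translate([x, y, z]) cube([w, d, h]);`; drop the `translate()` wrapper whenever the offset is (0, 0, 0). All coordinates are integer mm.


translate([299, 148, 0]) cube([1162, 225, 153]);
translate([299, 373, 153]) cube([1162, 225, 153]);
translate([299, 598, 306]) cube([1162, 225, 153]);
translate([299, 823, 459]) cube([1162, 225, 153]);
translate([299, 1048, 612]) cube([1162, 225, 153]);
translate([299, 1273, 765]) cube([1162, 225, 153]);
translate([299, 1498, 918]) cube([1162, 225, 153]);
translate([299, 1723, 1071]) cube([1162, 225, 153]);
translate([299, 1948, 1224]) cube([1162, 225, 153]);
translate([299, 2173, 1377]) cube([1162, 225, 153]);


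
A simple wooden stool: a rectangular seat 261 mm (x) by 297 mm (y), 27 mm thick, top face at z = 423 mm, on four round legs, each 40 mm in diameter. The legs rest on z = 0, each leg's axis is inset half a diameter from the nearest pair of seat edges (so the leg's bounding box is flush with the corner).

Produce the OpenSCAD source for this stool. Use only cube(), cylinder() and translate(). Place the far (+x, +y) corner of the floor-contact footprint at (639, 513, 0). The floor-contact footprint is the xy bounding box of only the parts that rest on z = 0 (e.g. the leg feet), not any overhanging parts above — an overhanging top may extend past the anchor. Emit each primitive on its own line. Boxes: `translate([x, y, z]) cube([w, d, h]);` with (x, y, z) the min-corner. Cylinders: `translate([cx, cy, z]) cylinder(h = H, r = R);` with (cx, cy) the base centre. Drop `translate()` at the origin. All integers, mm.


// leg_h = 423 - 27 = 396
translate([378, 216, 396]) cube([261, 297, 27]);
translate([398, 236, 0]) cylinder(h = 396, r = 20);
translate([619, 236, 0]) cylinder(h = 396, r = 20);
translate([398, 493, 0]) cylinder(h = 396, r = 20);
translate([619, 493, 0]) cylinder(h = 396, r = 20);


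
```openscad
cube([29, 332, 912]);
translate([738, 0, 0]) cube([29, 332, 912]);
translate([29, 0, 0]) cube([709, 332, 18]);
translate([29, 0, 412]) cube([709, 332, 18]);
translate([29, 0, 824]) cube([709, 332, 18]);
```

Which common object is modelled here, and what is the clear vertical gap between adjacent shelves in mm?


A bookshelf. The clear shelf gap is 394 mm.

Two tall side panels with 3 horizontal boards between them — a bookshelf. The first two shelf undersides are at z = 0 and z = 412; with shelf thickness 18, the clear gap is 412 − 0 − 18 = 394 mm.


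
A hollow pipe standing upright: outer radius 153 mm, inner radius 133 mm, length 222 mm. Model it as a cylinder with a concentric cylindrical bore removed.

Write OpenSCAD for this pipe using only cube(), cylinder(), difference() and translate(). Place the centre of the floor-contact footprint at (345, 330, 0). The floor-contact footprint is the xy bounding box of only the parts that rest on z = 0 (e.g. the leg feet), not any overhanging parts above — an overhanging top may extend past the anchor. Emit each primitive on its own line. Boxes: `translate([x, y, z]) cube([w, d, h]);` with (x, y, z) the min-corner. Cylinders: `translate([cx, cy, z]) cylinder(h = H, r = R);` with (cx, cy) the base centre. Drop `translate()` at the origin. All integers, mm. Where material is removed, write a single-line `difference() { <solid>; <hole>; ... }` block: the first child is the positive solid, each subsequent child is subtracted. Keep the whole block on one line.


difference() { translate([345, 330, 0]) cylinder(h = 222, r = 153); translate([345, 330, 0]) cylinder(h = 222, r = 133); }


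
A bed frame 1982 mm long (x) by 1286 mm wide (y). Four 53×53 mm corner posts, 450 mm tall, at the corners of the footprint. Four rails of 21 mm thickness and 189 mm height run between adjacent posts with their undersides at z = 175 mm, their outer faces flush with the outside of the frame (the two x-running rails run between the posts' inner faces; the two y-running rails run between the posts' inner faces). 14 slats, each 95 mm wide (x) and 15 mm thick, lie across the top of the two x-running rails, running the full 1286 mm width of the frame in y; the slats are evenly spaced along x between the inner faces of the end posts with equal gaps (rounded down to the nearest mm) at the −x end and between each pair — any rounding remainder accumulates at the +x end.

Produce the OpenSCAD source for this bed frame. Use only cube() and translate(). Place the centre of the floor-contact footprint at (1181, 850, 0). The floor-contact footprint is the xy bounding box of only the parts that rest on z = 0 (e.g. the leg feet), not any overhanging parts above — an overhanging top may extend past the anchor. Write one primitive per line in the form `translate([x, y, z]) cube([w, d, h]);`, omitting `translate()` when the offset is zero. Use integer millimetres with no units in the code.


translate([190, 207, 0]) cube([53, 53, 450]);
translate([190, 1440, 0]) cube([53, 53, 450]);
translate([2119, 207, 0]) cube([53, 53, 450]);
translate([2119, 1440, 0]) cube([53, 53, 450]);
translate([243, 207, 175]) cube([1876, 21, 189]);
translate([243, 1472, 175]) cube([1876, 21, 189]);
translate([190, 260, 175]) cube([21, 1180, 189]);
translate([2151, 260, 175]) cube([21, 1180, 189]);
translate([279, 207, 364]) cube([95, 1286, 15]);
translate([410, 207, 364]) cube([95, 1286, 15]);
translate([541, 207, 364]) cube([95, 1286, 15]);
translate([672, 207, 364]) cube([95, 1286, 15]);
translate([803, 207, 364]) cube([95, 1286, 15]);
translate([934, 207, 364]) cube([95, 1286, 15]);
translate([1065, 207, 364]) cube([95, 1286, 15]);
translate([1196, 207, 364]) cube([95, 1286, 15]);
translate([1327, 207, 364]) cube([95, 1286, 15]);
translate([1458, 207, 364]) cube([95, 1286, 15]);
translate([1589, 207, 364]) cube([95, 1286, 15]);
translate([1720, 207, 364]) cube([95, 1286, 15]);
translate([1851, 207, 364]) cube([95, 1286, 15]);
translate([1982, 207, 364]) cube([95, 1286, 15]);


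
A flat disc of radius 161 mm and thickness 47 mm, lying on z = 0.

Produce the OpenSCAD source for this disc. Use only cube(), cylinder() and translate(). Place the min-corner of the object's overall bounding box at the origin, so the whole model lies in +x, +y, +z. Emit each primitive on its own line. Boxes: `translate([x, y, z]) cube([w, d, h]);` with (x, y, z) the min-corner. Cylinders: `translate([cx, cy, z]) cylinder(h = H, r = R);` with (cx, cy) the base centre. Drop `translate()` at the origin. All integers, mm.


translate([161, 161, 0]) cylinder(h = 47, r = 161);


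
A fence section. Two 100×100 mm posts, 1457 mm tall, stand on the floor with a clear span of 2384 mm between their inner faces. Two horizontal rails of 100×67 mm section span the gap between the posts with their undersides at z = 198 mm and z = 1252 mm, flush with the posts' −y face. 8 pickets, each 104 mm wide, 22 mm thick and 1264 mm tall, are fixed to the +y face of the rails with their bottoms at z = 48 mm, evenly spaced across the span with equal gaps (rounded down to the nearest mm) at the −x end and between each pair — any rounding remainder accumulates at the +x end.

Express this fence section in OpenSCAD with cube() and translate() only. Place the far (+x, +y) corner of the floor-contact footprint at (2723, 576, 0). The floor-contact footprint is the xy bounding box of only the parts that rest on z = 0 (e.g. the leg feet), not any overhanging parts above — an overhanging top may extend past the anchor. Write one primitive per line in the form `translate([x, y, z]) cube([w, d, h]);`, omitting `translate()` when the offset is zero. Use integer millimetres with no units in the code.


translate([139, 476, 0]) cube([100, 100, 1457]);
translate([2623, 476, 0]) cube([100, 100, 1457]);
translate([239, 476, 198]) cube([2384, 100, 67]);
translate([239, 476, 1252]) cube([2384, 100, 67]);
translate([411, 576, 48]) cube([104, 22, 1264]);
translate([687, 576, 48]) cube([104, 22, 1264]);
translate([963, 576, 48]) cube([104, 22, 1264]);
translate([1239, 576, 48]) cube([104, 22, 1264]);
translate([1515, 576, 48]) cube([104, 22, 1264]);
translate([1791, 576, 48]) cube([104, 22, 1264]);
translate([2067, 576, 48]) cube([104, 22, 1264]);
translate([2343, 576, 48]) cube([104, 22, 1264]);


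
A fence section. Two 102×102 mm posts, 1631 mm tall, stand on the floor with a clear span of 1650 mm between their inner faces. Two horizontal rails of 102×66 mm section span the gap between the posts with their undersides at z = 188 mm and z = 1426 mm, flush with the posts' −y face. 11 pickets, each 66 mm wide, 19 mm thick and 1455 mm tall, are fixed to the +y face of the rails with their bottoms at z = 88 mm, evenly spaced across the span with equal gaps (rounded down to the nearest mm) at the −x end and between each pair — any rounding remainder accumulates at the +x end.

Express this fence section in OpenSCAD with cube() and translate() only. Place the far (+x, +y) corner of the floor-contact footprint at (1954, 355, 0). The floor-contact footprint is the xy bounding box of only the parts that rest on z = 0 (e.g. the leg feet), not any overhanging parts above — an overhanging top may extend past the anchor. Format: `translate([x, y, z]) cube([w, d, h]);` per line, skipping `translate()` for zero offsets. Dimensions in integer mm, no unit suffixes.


translate([100, 253, 0]) cube([102, 102, 1631]);
translate([1852, 253, 0]) cube([102, 102, 1631]);
translate([202, 253, 188]) cube([1650, 102, 66]);
translate([202, 253, 1426]) cube([1650, 102, 66]);
translate([279, 355, 88]) cube([66, 19, 1455]);
translate([422, 355, 88]) cube([66, 19, 1455]);
translate([565, 355, 88]) cube([66, 19, 1455]);
translate([708, 355, 88]) cube([66, 19, 1455]);
translate([851, 355, 88]) cube([66, 19, 1455]);
translate([994, 355, 88]) cube([66, 19, 1455]);
translate([1137, 355, 88]) cube([66, 19, 1455]);
translate([1280, 355, 88]) cube([66, 19, 1455]);
translate([1423, 355, 88]) cube([66, 19, 1455]);
translate([1566, 355, 88]) cube([66, 19, 1455]);
translate([1709, 355, 88]) cube([66, 19, 1455]);


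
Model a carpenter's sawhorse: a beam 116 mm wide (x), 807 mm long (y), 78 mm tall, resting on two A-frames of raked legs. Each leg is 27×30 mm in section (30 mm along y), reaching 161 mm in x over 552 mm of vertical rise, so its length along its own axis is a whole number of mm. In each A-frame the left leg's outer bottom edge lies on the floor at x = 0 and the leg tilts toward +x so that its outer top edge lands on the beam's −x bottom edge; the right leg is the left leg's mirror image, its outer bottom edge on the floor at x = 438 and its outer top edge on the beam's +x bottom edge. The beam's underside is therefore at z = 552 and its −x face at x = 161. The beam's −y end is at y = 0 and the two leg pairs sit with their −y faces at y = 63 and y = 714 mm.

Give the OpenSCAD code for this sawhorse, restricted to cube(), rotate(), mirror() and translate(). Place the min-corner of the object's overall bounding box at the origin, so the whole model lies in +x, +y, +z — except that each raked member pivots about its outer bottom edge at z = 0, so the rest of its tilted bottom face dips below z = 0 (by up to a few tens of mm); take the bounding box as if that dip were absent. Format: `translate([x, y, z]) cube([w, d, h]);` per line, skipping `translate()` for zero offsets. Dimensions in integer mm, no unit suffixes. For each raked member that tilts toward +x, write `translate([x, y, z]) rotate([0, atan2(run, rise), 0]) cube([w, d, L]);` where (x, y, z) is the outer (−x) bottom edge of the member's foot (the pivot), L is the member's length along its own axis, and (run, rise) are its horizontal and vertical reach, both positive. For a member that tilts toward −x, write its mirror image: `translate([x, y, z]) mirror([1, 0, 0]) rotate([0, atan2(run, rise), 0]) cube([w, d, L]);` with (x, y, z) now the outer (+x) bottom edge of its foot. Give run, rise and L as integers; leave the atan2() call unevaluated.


translate([161, 0, 552]) cube([116, 807, 78]);
translate([0, 63, 0]) rotate([0, atan2(161, 552), 0]) cube([27, 30, 575]);
translate([438, 63, 0]) mirror([1, 0, 0]) rotate([0, atan2(161, 552), 0]) cube([27, 30, 575]);
translate([0, 714, 0]) rotate([0, atan2(161, 552), 0]) cube([27, 30, 575]);
translate([438, 714, 0]) mirror([1, 0, 0]) rotate([0, atan2(161, 552), 0]) cube([27, 30, 575]);


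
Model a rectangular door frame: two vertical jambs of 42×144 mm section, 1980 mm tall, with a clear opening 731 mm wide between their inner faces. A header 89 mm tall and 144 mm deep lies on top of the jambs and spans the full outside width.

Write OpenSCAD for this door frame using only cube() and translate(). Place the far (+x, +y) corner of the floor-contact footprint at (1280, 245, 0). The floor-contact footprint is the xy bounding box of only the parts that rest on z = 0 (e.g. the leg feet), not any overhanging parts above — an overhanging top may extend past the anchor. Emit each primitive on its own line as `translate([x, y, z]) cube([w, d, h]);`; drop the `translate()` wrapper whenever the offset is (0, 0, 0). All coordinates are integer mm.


translate([465, 101, 0]) cube([42, 144, 1980]);
translate([1238, 101, 0]) cube([42, 144, 1980]);
translate([465, 101, 1980]) cube([815, 144, 89]);


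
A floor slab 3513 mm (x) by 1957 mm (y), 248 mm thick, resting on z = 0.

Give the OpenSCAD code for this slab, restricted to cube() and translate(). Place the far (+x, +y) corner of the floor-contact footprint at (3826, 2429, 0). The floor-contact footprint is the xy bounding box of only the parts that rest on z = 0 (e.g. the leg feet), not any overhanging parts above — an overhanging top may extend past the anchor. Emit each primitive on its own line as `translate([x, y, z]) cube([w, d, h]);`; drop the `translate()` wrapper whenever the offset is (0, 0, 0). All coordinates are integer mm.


translate([313, 472, 0]) cube([3513, 1957, 248]);


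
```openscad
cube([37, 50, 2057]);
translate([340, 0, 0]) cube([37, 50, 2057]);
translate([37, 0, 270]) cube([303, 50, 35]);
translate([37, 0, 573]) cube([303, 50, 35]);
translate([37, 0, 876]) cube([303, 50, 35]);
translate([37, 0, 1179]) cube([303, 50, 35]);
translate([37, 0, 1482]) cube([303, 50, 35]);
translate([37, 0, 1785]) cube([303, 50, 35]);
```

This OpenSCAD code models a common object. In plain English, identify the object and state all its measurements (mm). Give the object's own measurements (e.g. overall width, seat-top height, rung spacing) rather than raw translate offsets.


A straight ladder. Two 37×50 mm vertical rails, 2057 mm tall, stand 377 mm apart (outside-to-outside) with their front faces coplanar on the −y side. 6 rungs, each 50 mm deep and 35 mm tall, span between the inner faces of the rails, front faces flush with the rails. The lowest rung's underside is at z = 270 mm and rungs are spaced 303 mm apart (underside to underside).


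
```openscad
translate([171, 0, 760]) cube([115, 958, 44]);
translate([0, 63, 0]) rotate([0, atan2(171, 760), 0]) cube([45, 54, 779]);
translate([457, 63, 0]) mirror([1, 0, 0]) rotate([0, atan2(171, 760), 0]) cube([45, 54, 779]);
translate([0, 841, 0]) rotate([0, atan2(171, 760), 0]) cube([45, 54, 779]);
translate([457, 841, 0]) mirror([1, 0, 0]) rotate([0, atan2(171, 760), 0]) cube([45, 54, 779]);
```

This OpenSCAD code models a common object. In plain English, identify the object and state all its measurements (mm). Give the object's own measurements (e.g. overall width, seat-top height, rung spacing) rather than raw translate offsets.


A sawhorse. A 115×958×44 mm beam (x, y, z) sits on two A-frame leg pairs. Each pair is two raked legs of 45×54 mm section (54 mm along y) splaying symmetrically in x. Each leg rises 760 mm vertically over 171 mm of horizontal reach and is 779 mm long along its own axis. Every leg's outer bottom edge rests on the floor and its outer top edge meets a bottom edge of the beam — the left legs (tilting toward +x) meet the beam's −x bottom edge, the right legs (their mirror images, tilting toward −x) meet its +x bottom edge — so the leg tops tuck under the beam, the beam's underside is 760 mm above the floor, and the feet are 457 mm apart outside-to-outside with the beam centred between them. The two leg pairs are set in 63 mm from either end of the beam.


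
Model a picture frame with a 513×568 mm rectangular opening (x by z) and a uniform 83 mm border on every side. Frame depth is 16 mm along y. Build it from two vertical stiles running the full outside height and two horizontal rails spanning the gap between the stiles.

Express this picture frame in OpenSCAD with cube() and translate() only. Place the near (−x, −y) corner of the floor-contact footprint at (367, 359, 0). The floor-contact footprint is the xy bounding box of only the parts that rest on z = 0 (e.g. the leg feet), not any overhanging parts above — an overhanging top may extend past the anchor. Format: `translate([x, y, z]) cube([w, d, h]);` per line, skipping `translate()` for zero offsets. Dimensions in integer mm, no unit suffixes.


translate([367, 359, 0]) cube([83, 16, 734]);
translate([963, 359, 0]) cube([83, 16, 734]);
translate([450, 359, 0]) cube([513, 16, 83]);
translate([450, 359, 651]) cube([513, 16, 83]);


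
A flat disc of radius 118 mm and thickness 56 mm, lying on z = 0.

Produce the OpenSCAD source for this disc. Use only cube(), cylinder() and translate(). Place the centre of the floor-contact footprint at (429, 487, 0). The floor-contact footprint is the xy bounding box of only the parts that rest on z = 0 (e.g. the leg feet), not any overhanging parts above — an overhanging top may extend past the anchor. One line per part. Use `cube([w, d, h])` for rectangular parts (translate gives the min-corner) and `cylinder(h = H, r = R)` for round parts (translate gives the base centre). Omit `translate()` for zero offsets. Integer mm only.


translate([429, 487, 0]) cylinder(h = 56, r = 118);


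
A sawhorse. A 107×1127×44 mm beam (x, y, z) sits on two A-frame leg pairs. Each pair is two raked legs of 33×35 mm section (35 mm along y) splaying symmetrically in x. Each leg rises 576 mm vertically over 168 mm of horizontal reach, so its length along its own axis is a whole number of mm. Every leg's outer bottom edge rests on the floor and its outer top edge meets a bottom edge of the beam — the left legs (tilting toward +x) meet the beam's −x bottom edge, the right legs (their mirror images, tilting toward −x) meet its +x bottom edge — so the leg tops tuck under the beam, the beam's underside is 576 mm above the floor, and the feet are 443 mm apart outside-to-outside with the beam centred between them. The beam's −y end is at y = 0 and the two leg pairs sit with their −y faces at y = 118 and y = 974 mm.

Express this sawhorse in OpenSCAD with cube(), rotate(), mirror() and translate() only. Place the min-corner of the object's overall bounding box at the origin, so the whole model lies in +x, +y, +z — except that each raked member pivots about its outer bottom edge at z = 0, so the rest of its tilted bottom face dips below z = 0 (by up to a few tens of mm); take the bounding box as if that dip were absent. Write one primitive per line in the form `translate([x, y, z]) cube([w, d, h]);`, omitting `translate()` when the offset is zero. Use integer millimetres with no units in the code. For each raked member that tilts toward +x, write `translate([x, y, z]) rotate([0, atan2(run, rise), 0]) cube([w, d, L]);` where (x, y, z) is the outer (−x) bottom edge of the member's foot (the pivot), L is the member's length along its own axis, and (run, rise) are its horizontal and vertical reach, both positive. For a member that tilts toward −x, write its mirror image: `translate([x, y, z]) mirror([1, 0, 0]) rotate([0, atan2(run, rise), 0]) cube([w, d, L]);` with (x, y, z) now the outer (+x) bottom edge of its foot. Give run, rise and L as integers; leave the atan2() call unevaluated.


translate([168, 0, 576]) cube([107, 1127, 44]);
translate([0, 118, 0]) rotate([0, atan2(168, 576), 0]) cube([33, 35, 600]);
translate([443, 118, 0]) mirror([1, 0, 0]) rotate([0, atan2(168, 576), 0]) cube([33, 35, 600]);
translate([0, 974, 0]) rotate([0, atan2(168, 576), 0]) cube([33, 35, 600]);
translate([443, 974, 0]) mirror([1, 0, 0]) rotate([0, atan2(168, 576), 0]) cube([33, 35, 600]);


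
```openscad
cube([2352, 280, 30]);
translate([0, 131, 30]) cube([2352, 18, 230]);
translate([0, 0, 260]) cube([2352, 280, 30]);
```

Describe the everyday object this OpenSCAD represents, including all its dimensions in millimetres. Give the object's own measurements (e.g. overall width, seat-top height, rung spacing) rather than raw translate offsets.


An I-beam lying along x, 2352 mm long. Overall section height 290 mm. Two flanges 280 mm wide (y) and 30 mm thick, one on the floor and one at the top; a web 18 mm thick runs between them, centred on the flange width.


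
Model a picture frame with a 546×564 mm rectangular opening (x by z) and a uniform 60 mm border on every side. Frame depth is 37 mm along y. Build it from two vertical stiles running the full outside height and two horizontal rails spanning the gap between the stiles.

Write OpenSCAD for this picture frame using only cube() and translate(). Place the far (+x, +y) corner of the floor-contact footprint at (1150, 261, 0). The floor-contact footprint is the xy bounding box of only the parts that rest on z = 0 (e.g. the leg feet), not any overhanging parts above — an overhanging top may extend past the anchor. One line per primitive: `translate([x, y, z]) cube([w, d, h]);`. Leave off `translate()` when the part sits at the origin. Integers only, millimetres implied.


translate([484, 224, 0]) cube([60, 37, 684]);
translate([1090, 224, 0]) cube([60, 37, 684]);
translate([544, 224, 0]) cube([546, 37, 60]);
translate([544, 224, 624]) cube([546, 37, 60]);


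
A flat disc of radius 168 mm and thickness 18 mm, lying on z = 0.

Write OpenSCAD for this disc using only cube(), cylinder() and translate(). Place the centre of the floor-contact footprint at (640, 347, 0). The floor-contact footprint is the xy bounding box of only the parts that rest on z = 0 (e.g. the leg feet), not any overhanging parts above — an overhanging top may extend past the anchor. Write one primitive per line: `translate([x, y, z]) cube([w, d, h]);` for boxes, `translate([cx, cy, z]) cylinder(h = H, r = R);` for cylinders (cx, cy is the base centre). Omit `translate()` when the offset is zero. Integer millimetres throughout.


translate([640, 347, 0]) cylinder(h = 18, r = 168);
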